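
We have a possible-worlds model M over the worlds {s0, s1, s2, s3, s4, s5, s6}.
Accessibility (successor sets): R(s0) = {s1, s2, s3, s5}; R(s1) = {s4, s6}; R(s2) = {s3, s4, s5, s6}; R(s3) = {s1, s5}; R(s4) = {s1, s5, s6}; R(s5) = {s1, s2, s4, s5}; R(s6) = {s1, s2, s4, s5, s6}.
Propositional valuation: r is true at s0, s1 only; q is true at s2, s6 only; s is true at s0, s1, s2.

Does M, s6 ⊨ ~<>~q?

No

Recall that <>ψ holds at a world iff ψ holds at some accessible world.
At s6: <>~q is true, so ~<>~q is false.
  At s6: <>~q requires ~q at some successor in {s1, s2, s4, s5, s6}.
    ~q holds at s1, so <>~q is true at s6.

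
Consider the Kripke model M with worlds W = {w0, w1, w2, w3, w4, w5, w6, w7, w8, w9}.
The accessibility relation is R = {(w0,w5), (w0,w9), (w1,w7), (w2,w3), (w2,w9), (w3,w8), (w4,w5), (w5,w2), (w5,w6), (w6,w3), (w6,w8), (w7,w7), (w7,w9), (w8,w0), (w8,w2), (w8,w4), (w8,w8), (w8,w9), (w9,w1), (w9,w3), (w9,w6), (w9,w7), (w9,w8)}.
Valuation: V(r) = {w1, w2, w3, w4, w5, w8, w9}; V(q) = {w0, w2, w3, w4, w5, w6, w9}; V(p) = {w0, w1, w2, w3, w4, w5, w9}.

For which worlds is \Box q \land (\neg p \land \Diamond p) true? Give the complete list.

Let φ = \Box q \land (\neg p \land \Diamond p). Evaluate φ at each world:
  w0 (successors {w5, w9}): φ is false.
  w1 (successors {w7}): φ is false.
  w2 (successors {w3, w9}): φ is false.
  w3 (successors {w8}): φ is false.
  w4 (successors {w5}): φ is false.
  w5 (successors {w2, w6}): φ is false.
  w6 (successors {w3, w8}): φ is false.
  w7 (successors {w7, w9}): φ is false.
  w8 (successors {w0, w2, w4, w8, w9}): φ is false.
  w9 (successors {w1, w3, w6, w7, w8}): φ is false.
For instance, at w9:
  At w9: \Box q is false, \neg p \land \Diamond p is false, so \Box q \land (\neg p \land \Diamond p) is false.
    At w9: \Box q requires q at every successor {w1, w3, w6, w7, w8}.
      q fails at w1, so \Box q is false at w9.
    At w9: \neg p is false, \Diamond p is true, so \neg p \land \Diamond p is false.
      At w9: \Diamond p requires p at some successor in {w1, w3, w6, w7, w8}.
        p holds at w1, so \Diamond p is true at w9.
Satisfying worlds: none.

none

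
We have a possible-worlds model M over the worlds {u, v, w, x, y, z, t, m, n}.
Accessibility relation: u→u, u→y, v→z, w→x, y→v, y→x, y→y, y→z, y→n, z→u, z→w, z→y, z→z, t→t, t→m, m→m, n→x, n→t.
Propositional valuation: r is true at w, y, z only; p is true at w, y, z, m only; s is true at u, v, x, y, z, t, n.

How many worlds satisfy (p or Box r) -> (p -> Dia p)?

8

Let φ = (p or Box r) -> (p -> Dia p). Evaluate φ at each world:
  u (successors {u, y}): φ is true.
  v (successors {z}): φ is true.
  w (successors {x}): φ is false.
  x (successors ∅): φ is true.
  y (successors {v, x, y, z, n}): φ is true.
  z (successors {u, w, y, z}): φ is true.
  t (successors {t, m}): φ is true.
  m (successors {m}): φ is true.
  n (successors {x, t}): φ is true.
For instance, at y:
  At y: p or Box r is true, p -> Dia p is true, so (p or Box r) -> (p -> Dia p) is true.
    At y: p is true, Box r is false, so p or Box r is true.
      At y: Box r requires r at every successor {v, x, y, z, n}.
        r fails at v, so Box r is false at y.
    At y: p is true, Dia p is true, so p -> Dia p is true.
      At y: Dia p requires p at some successor in {v, x, y, z, n}.
        p holds at y, so Dia p is true at y.
Satisfying worlds: {u, v, x, y, z, t, m, n}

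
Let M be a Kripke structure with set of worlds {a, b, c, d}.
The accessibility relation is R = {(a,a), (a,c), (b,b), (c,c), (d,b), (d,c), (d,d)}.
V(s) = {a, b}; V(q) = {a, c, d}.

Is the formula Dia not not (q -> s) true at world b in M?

Yes

At b: Dia not not (q -> s) requires not not (q -> s) at some successor in {b}.
  not not (q -> s) holds at b, so Dia not not (q -> s) is true at b.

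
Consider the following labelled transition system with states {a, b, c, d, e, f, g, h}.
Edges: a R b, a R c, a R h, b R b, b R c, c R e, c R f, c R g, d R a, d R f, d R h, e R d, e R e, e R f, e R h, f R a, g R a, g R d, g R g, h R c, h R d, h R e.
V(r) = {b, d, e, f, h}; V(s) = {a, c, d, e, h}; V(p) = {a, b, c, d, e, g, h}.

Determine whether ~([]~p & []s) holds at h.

At h: []~p & []s is false, so ~([]~p & []s) is true.
  At h: []~p is false, []s is true, so []~p & []s is false.
    At h: []~p requires ~p at every successor {c, d, e}.
      ~p fails at c, so []~p is false at h.
    At h: []s requires s at every successor {c, d, e}.
      At c: s is true.
      At d: s is true.
      At e: s is true.
    So []s is true at h.

Yes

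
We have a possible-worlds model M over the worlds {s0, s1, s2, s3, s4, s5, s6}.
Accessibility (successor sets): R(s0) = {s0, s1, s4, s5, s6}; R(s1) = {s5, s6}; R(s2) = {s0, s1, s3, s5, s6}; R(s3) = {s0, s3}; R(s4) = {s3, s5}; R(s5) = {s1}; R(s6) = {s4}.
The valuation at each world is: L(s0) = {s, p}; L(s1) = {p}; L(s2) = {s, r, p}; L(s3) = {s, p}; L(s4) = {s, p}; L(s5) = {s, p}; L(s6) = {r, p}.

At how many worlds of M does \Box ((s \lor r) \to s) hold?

4

Let φ = \Box ((s \lor r) \to s). Evaluate φ at each world:
  s0 (successors {s0, s1, s4, s5, s6}): φ is false.
  s1 (successors {s5, s6}): φ is false.
  s2 (successors {s0, s1, s3, s5, s6}): φ is false.
  s3 (successors {s0, s3}): φ is true.
  s4 (successors {s3, s5}): φ is true.
  s5 (successors {s1}): φ is true.
  s6 (successors {s4}): φ is true.
For instance, at s3:
  At s3: \Box ((s \lor r) \to s) requires (s \lor r) \to s at every successor {s0, s3}.
    At s0: (s \lor r) \to s is true.
    At s3: (s \lor r) \to s is true.
  So \Box ((s \lor r) \to s) is true at s3.
Satisfying worlds: {s3, s4, s5, s6}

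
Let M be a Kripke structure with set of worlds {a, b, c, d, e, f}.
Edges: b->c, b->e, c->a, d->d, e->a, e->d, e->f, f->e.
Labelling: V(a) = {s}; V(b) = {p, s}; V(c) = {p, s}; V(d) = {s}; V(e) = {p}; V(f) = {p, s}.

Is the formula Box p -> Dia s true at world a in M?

No

Recall that Box ψ holds at a world iff ψ holds at every accessible world, and Dia ψ holds iff ψ holds at some accessible world.
At a: Box p is true, Dia s is false, so Box p -> Dia s is false.
  At a: no accessible worlds, so Box p holds vacuously.
  At a: no accessible worlds, so Dia s is false.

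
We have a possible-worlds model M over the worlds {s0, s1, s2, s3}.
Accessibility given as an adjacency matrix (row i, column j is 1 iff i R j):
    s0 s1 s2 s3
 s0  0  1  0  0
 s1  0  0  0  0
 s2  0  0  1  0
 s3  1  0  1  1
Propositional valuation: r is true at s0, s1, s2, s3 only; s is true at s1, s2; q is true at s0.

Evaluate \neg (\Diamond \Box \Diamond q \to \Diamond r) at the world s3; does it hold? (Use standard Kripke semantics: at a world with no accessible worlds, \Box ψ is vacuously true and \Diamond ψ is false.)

At s3: \Diamond \Box \Diamond q \to \Diamond r is true, so \neg (\Diamond \Box \Diamond q \to \Diamond r) is false.
  At s3: \Diamond \Box \Diamond q is false, \Diamond r is true, so \Diamond \Box \Diamond q \to \Diamond r is true.
    At s3: \Diamond \Box \Diamond q requires \Box \Diamond q at some successor in {s0, s2, s3}.
      At s0: \Box \Diamond q is false.
      At s2: \Box \Diamond q is false.
      At s3: \Box \Diamond q is false.
    So \Diamond \Box \Diamond q is false at s3.
    At s3: \Diamond r requires r at some successor in {s0, s2, s3}.
      r holds at s0, so \Diamond r is true at s3.

No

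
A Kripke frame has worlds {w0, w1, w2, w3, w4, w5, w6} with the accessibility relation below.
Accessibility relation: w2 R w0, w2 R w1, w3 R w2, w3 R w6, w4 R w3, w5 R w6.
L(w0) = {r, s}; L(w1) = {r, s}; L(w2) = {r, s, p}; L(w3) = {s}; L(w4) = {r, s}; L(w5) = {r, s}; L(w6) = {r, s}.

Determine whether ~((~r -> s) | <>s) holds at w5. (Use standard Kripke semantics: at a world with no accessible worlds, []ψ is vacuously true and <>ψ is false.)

At w5: (~r -> s) | <>s is true, so ~((~r -> s) | <>s) is false.
  At w5: ~r -> s is true, <>s is true, so (~r -> s) | <>s is true.
    At w5: <>s requires s at some successor in {w6}.
      s holds at w6, so <>s is true at w5.

No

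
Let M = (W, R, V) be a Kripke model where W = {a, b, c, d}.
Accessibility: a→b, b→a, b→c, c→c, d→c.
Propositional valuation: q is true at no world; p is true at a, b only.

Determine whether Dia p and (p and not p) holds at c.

No

Recall that Dia ψ holds at a world iff ψ holds at some accessible world.
At c: Dia p is false, p and not p is false, so Dia p and (p and not p) is false.
  At c: Dia p requires p at some successor in {c}.
    At c: p is false.
  So Dia p is false at c.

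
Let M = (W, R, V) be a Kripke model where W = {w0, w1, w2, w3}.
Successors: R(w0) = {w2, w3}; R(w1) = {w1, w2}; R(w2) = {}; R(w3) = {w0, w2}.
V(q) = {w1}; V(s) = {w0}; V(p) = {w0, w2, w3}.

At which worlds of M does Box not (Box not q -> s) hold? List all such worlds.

w0, w2

Recall that Box ψ holds at a world iff ψ holds at every accessible world, and Dia ψ holds iff ψ holds at some accessible world.
Let φ = Box not (Box not q -> s). Evaluate φ at each world:
  w0 (successors {w2, w3}): φ is true.
  w1 (successors {w1, w2}): φ is false.
  w2 (successors ∅): φ is true.
  w3 (successors {w0, w2}): φ is false.
For instance, at w3:
  At w3: Box not (Box not q -> s) requires not (Box not q -> s) at every successor {w0, w2}.
    not (Box not q -> s) fails at w0, so Box not (Box not q -> s) is false at w3.
      At w0: Box not q -> s is true, so not (Box not q -> s) is false.
Satisfying worlds: {w0, w2}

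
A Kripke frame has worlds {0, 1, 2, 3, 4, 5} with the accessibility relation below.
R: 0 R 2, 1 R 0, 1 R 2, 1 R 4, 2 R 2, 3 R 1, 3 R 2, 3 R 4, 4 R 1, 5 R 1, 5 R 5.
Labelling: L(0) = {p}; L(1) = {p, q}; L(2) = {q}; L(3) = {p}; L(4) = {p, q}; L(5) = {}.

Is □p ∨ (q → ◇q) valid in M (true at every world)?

Yes

Let φ = □p ∨ (q → ◇q). Evaluate φ at each world:
  0 (successors {2}): φ is true.
  1 (successors {0, 2, 4}): φ is true.
  2 (successors {2}): φ is true.
  3 (successors {1, 2, 4}): φ is true.
  4 (successors {1}): φ is true.
  5 (successors {1, 5}): φ is true.
For instance, at 2:
  At 2: □p is false, q → ◇q is true, so □p ∨ (q → ◇q) is true.
    At 2: □p requires p at every successor {2}.
      p fails at 2, so □p is false at 2.
    At 2: q is true, ◇q is true, so q → ◇q is true.
      At 2: ◇q requires q at some successor in {2}.
        q holds at 2, so ◇q is true at 2.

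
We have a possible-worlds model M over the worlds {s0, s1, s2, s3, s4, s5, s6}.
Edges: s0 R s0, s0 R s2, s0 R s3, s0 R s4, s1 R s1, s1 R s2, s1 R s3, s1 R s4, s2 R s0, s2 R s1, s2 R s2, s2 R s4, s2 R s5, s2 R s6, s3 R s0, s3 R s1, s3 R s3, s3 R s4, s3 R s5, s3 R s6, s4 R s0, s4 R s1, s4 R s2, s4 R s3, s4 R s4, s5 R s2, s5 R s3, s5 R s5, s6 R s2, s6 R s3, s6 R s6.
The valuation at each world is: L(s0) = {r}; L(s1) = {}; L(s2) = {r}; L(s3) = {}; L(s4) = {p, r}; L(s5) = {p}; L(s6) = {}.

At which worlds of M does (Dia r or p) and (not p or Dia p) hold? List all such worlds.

s0, s1, s2, s3, s4, s5, s6

Recall that Dia ψ holds at a world iff ψ holds at some accessible world.
Let φ = (Dia r or p) and (not p or Dia p). Evaluate φ at each world:
  s0 (successors {s0, s2, s3, s4}): φ is true.
  s1 (successors {s1, s2, s3, s4}): φ is true.
  s2 (successors {s0, s1, s2, s4, s5, s6}): φ is true.
  s3 (successors {s0, s1, s3, s4, s5, s6}): φ is true.
  s4 (successors {s0, s1, s2, s3, s4}): φ is true.
  s5 (successors {s2, s3, s5}): φ is true.
  s6 (successors {s2, s3, s6}): φ is true.
For instance, at s0:
  At s0: Dia r or p is true, not p or Dia p is true, so (Dia r or p) and (not p or Dia p) is true.
    At s0: Dia r is true, p is false, so Dia r or p is true.
      At s0: Dia r requires r at some successor in {s0, s2, s3, s4}.
        r holds at s0, so Dia r is true at s0.
    At s0: not p is true, Dia p is true, so not p or Dia p is true.
      At s0: Dia p requires p at some successor in {s0, s2, s3, s4}.
        p holds at s4, so Dia p is true at s0.
Satisfying worlds: {s0, s1, s2, s3, s4, s5, s6}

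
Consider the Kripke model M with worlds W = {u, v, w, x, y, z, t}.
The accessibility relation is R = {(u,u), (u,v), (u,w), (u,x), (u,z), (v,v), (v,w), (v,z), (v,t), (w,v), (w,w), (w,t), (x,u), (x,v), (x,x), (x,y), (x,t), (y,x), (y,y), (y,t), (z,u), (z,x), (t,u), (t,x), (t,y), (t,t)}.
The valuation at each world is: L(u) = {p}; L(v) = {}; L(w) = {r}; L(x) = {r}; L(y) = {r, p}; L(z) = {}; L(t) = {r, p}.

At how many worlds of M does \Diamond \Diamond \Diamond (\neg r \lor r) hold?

Let φ = \Diamond \Diamond \Diamond (\neg r \lor r). Evaluate φ at each world:
  u (successors {u, v, w, x, z}): φ is true.
  v (successors {v, w, z, t}): φ is true.
  w (successors {v, w, t}): φ is true.
  x (successors {u, v, x, y, t}): φ is true.
  y (successors {x, y, t}): φ is true.
  z (successors {u, x}): φ is true.
  t (successors {u, x, y, t}): φ is true.
For instance, at w:
  At w: \Diamond \Diamond \Diamond (\neg r \lor r) requires \Diamond \Diamond (\neg r \lor r) at some successor in {v, w, t}.
    \Diamond \Diamond (\neg r \lor r) holds at v, so \Diamond \Diamond \Diamond (\neg r \lor r) is true at w.
      At v: \Diamond \Diamond (\neg r \lor r) requires \Diamond (\neg r \lor r) at some successor in {v, w, z, t}.
        \Diamond (\neg r \lor r) holds at v, so \Diamond \Diamond (\neg r \lor r) is true at v.
Satisfying worlds: {u, v, w, x, y, z, t}

7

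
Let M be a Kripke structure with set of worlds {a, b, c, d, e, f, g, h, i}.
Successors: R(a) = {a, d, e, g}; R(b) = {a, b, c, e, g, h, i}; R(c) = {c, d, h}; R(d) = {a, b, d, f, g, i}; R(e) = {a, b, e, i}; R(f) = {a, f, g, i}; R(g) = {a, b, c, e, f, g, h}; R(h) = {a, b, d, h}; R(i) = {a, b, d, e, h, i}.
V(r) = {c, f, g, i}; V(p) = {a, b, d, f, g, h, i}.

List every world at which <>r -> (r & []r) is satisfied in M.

h

Recall that []ψ holds at a world iff ψ holds at every accessible world, and <>ψ holds iff ψ holds at some accessible world.
Let φ = <>r -> (r & []r). Evaluate φ at each world:
  a (successors {a, d, e, g}): φ is false.
  b (successors {a, b, c, e, g, h, i}): φ is false.
  c (successors {c, d, h}): φ is false.
  d (successors {a, b, d, f, g, i}): φ is false.
  e (successors {a, b, e, i}): φ is false.
  f (successors {a, f, g, i}): φ is false.
  g (successors {a, b, c, e, f, g, h}): φ is false.
  h (successors {a, b, d, h}): φ is true.
  i (successors {a, b, d, e, h, i}): φ is false.
For instance, at f:
  At f: <>r is true, r & []r is false, so <>r -> (r & []r) is false.
    At f: <>r requires r at some successor in {a, f, g, i}.
      r holds at f, so <>r is true at f.
    At f: r is true, []r is false, so r & []r is false.
      At f: []r requires r at every successor {a, f, g, i}.
        r fails at a, so []r is false at f.
Satisfying worlds: {h}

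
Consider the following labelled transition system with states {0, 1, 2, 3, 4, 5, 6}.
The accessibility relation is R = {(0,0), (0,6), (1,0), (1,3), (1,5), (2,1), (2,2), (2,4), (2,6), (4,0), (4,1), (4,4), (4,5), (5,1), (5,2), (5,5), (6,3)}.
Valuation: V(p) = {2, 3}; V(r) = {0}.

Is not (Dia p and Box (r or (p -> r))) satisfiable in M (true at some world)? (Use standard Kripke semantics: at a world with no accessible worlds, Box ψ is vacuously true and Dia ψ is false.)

Let φ = not (Dia p and Box (r or (p -> r))). Evaluate φ at each world:
  0 (successors {0, 6}): φ is true.
  1 (successors {0, 3, 5}): φ is true.
  2 (successors {1, 2, 4, 6}): φ is true.
  3 (successors ∅): φ is true.
  4 (successors {0, 1, 4, 5}): φ is true.
  5 (successors {1, 2, 5}): φ is true.
  6 (successors {3}): φ is true.
Detail at 0 (witness):
  At 0: Dia p and Box (r or (p -> r)) is false, so not (Dia p and Box (r or (p -> r))) is true.
    At 0: Dia p is false, Box (r or (p -> r)) is true, so Dia p and Box (r or (p -> r)) is false.
      At 0: Dia p requires p at some successor in {0, 6}.
        At 0: p is false.
        At 6: p is false.
      So Dia p is false at 0.
      At 0: Box (r or (p -> r)) requires r or (p -> r) at every successor {0, 6}.
        At 0: r or (p -> r) is true.
        At 6: r or (p -> r) is true.
      So Box (r or (p -> r)) is true at 0.

Yes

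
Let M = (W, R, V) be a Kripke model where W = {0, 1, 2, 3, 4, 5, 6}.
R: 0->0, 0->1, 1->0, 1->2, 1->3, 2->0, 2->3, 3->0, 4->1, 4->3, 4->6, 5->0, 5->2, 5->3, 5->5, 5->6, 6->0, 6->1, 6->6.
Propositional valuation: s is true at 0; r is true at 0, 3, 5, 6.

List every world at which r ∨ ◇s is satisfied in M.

Let φ = r ∨ ◇s. Evaluate φ at each world:
  0 (successors {0, 1}): φ is true.
  1 (successors {0, 2, 3}): φ is true.
  2 (successors {0, 3}): φ is true.
  3 (successors {0}): φ is true.
  4 (successors {1, 3, 6}): φ is false.
  5 (successors {0, 2, 3, 5, 6}): φ is true.
  6 (successors {0, 1, 6}): φ is true.
For instance, at 3:
  At 3: r is true, ◇s is true, so r ∨ ◇s is true.
    At 3: ◇s requires s at some successor in {0}.
      s holds at 0, so ◇s is true at 3.
Satisfying worlds: {0, 1, 2, 3, 5, 6}

0, 1, 2, 3, 5, 6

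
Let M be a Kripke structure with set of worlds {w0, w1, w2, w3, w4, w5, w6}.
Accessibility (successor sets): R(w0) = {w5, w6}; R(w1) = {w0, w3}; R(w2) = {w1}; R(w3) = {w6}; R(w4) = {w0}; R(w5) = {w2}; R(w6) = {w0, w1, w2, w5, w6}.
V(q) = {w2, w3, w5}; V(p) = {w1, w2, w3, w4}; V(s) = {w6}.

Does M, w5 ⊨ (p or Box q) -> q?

At w5: p or Box q is true, q is true, so (p or Box q) -> q is true.
  At w5: p is false, Box q is true, so p or Box q is true.
    At w5: Box q requires q at every successor {w2}.
      At w2: q is true.
    So Box q is true at w5.

Yes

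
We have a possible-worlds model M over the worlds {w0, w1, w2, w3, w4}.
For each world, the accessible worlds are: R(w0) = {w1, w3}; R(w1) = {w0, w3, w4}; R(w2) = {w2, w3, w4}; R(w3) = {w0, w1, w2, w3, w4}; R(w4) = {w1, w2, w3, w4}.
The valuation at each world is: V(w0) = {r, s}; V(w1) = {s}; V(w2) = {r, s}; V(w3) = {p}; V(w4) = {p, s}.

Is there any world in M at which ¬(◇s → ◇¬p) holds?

No

Recall that ◇ψ holds at a world iff ψ holds at some accessible world.
Let φ = ¬(◇s → ◇¬p). Evaluate φ at each world:
  w0 (successors {w1, w3}): φ is false.
  w1 (successors {w0, w3, w4}): φ is false.
  w2 (successors {w2, w3, w4}): φ is false.
  w3 (successors {w0, w1, w2, w3, w4}): φ is false.
  w4 (successors {w1, w2, w3, w4}): φ is false.
For instance, at w3:
  At w3: ◇s → ◇¬p is true, so ¬(◇s → ◇¬p) is false.
    At w3: ◇s is true, ◇¬p is true, so ◇s → ◇¬p is true.
      At w3: ◇s requires s at some successor in {w0, w1, w2, w3, w4}.
        s holds at w0, so ◇s is true at w3.
      At w3: ◇¬p requires ¬p at some successor in {w0, w1, w2, w3, w4}.
        ¬p holds at w0, so ◇¬p is true at w3.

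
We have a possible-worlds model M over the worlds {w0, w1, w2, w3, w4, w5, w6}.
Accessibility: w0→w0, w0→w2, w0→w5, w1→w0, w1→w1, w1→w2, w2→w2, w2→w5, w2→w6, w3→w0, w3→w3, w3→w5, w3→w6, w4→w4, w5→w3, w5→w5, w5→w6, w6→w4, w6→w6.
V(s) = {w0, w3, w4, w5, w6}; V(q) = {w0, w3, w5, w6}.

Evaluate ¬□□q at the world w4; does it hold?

Yes

At w4: □□q is false, so ¬□□q is true.
  At w4: □□q requires □q at every successor {w4}.
    □q fails at w4, so □□q is false at w4.
      At w4: □q requires q at every successor {w4}.
        q fails at w4, so □q is false at w4.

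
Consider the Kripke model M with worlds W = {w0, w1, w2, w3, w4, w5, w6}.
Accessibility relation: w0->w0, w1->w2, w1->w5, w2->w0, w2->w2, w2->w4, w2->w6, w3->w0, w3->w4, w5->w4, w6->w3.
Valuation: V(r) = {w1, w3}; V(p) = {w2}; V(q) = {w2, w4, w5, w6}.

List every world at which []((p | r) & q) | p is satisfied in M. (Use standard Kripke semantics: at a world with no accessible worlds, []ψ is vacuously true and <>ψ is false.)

Let φ = []((p | r) & q) | p. Evaluate φ at each world:
  w0 (successors {w0}): φ is false.
  w1 (successors {w2, w5}): φ is false.
  w2 (successors {w0, w2, w4, w6}): φ is true.
  w3 (successors {w0, w4}): φ is false.
  w4 (successors ∅): φ is true.
  w5 (successors {w4}): φ is false.
  w6 (successors {w3}): φ is false.
For instance, at w1:
  At w1: []((p | r) & q) is false, p is false, so []((p | r) & q) | p is false.
    At w1: []((p | r) & q) requires (p | r) & q at every successor {w2, w5}.
      (p | r) & q fails at w5, so []((p | r) & q) is false at w1.
Satisfying worlds: {w2, w4}

w2, w4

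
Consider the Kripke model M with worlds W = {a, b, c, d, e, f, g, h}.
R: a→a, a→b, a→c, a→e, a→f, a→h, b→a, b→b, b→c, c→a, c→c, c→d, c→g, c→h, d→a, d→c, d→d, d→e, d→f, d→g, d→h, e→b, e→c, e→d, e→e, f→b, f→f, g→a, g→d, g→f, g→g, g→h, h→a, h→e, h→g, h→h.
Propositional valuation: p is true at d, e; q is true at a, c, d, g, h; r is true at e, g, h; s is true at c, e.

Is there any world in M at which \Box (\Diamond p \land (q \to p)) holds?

Let φ = \Box (\Diamond p \land (q \to p)). Evaluate φ at each world:
  a (successors {a, b, c, e, f, h}): φ is false.
  b (successors {a, b, c}): φ is false.
  c (successors {a, c, d, g, h}): φ is false.
  d (successors {a, c, d, e, f, g, h}): φ is false.
  e (successors {b, c, d, e}): φ is false.
  f (successors {b, f}): φ is false.
  g (successors {a, d, f, g, h}): φ is false.
  h (successors {a, e, g, h}): φ is false.
For instance, at b:
  At b: \Box (\Diamond p \land (q \to p)) requires \Diamond p \land (q \to p) at every successor {a, b, c}.
    \Diamond p \land (q \to p) fails at a, so \Box (\Diamond p \land (q \to p)) is false at b.
      At a: \Diamond p is true, q \to p is false, so \Diamond p \land (q \to p) is false.

No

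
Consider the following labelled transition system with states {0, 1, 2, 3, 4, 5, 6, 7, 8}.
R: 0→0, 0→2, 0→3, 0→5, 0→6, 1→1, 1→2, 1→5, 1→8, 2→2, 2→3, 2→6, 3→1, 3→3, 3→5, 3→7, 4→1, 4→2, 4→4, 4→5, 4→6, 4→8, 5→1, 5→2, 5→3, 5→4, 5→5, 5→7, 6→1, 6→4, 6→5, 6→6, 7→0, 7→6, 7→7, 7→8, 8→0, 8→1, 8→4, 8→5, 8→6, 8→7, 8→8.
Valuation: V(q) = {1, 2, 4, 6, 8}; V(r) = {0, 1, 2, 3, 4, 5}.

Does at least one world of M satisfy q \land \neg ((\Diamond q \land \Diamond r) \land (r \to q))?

Let φ = q \land \neg ((\Diamond q \land \Diamond r) \land (r \to q)). Evaluate φ at each world:
  0 (successors {0, 2, 3, 5, 6}): φ is false.
  1 (successors {1, 2, 5, 8}): φ is false.
  2 (successors {2, 3, 6}): φ is false.
  3 (successors {1, 3, 5, 7}): φ is false.
  4 (successors {1, 2, 4, 5, 6, 8}): φ is false.
  5 (successors {1, 2, 3, 4, 5, 7}): φ is false.
  6 (successors {1, 4, 5, 6}): φ is false.
  7 (successors {0, 6, 7, 8}): φ is false.
  8 (successors {0, 1, 4, 5, 6, 7, 8}): φ is false.
For instance, at 4:
  At 4: q is true, \neg ((\Diamond q \land \Diamond r) \land (r \to q)) is false, so q \land \neg ((\Diamond q \land \Diamond r) \land (r \to q)) is false.
    At 4: (\Diamond q \land \Diamond r) \land (r \to q) is true, so \neg ((\Diamond q \land \Diamond r) \land (r \to q)) is false.
      At 4: \Diamond q \land \Diamond r is true, r \to q is true, so (\Diamond q \land \Diamond r) \land (r \to q) is true.

No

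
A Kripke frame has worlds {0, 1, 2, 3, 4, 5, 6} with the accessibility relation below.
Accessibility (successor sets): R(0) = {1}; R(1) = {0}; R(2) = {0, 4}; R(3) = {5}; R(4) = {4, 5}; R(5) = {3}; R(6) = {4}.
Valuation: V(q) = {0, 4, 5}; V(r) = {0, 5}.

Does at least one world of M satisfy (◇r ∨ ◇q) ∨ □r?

Yes

Let φ = (◇r ∨ ◇q) ∨ □r. Evaluate φ at each world:
  0 (successors {1}): φ is false.
  1 (successors {0}): φ is true.
  2 (successors {0, 4}): φ is true.
  3 (successors {5}): φ is true.
  4 (successors {4, 5}): φ is true.
  5 (successors {3}): φ is false.
  6 (successors {4}): φ is true.
Detail at 1 (witness):
  At 1: ◇r ∨ ◇q is true, □r is true, so (◇r ∨ ◇q) ∨ □r is true.
    At 1: ◇r is true, ◇q is true, so ◇r ∨ ◇q is true.
      At 1: ◇r requires r at some successor in {0}.
        r holds at 0, so ◇r is true at 1.
      At 1: ◇q requires q at some successor in {0}.
        q holds at 0, so ◇q is true at 1.
    At 1: □r requires r at every successor {0}.
      At 0: r is true.
    So □r is true at 1.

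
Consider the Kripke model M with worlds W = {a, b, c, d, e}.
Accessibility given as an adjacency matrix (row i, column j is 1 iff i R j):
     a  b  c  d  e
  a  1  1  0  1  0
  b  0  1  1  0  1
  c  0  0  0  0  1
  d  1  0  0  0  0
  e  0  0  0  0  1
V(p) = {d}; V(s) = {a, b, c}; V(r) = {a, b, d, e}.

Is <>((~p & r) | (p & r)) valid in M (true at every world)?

Let φ = <>((~p & r) | (p & r)). Evaluate φ at each world:
  a (successors {a, b, d}): φ is true.
  b (successors {b, c, e}): φ is true.
  c (successors {e}): φ is true.
  d (successors {a}): φ is true.
  e (successors {e}): φ is true.
For instance, at c:
  At c: <>((~p & r) | (p & r)) requires (~p & r) | (p & r) at some successor in {e}.
    (~p & r) | (p & r) holds at e, so <>((~p & r) | (p & r)) is true at c.

Yes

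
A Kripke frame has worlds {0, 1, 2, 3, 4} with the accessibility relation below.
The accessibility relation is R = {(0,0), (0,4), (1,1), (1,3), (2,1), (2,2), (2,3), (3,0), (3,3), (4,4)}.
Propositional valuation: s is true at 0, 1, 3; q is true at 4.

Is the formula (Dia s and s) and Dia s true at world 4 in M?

No

At 4: Dia s and s is false, Dia s is false, so (Dia s and s) and Dia s is false.
  At 4: Dia s is false, s is false, so Dia s and s is false.
    At 4: Dia s requires s at some successor in {4}.
      At 4: s is false.
    So Dia s is false at 4.
  At 4: Dia s requires s at some successor in {4}.
    At 4: s is false.
  So Dia s is false at 4.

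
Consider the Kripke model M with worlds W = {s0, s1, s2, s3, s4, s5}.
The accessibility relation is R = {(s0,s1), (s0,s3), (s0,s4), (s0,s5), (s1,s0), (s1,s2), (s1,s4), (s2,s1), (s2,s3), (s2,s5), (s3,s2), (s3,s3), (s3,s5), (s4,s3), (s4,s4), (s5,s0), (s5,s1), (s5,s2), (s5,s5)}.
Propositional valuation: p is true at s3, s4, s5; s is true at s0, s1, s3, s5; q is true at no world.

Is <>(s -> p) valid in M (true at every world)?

Yes

Let φ = <>(s -> p). Evaluate φ at each world:
  s0 (successors {s1, s3, s4, s5}): φ is true.
  s1 (successors {s0, s2, s4}): φ is true.
  s2 (successors {s1, s3, s5}): φ is true.
  s3 (successors {s2, s3, s5}): φ is true.
  s4 (successors {s3, s4}): φ is true.
  s5 (successors {s0, s1, s2, s5}): φ is true.
For instance, at s1:
  At s1: <>(s -> p) requires s -> p at some successor in {s0, s2, s4}.
    s -> p holds at s2, so <>(s -> p) is true at s1.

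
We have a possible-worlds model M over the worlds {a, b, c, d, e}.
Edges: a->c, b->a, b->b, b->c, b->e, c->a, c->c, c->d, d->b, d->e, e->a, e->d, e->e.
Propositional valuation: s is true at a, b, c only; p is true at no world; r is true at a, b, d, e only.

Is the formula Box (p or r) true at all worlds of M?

No

Let φ = Box (p or r). Evaluate φ at each world:
  a (successors {c}): φ is false.
  b (successors {a, b, c, e}): φ is false.
  c (successors {a, c, d}): φ is false.
  d (successors {b, e}): φ is true.
  e (successors {a, d, e}): φ is true.
Detail at a (counterexample):
  At a: Box (p or r) requires p or r at every successor {c}.
    p or r fails at c, so Box (p or r) is false at a.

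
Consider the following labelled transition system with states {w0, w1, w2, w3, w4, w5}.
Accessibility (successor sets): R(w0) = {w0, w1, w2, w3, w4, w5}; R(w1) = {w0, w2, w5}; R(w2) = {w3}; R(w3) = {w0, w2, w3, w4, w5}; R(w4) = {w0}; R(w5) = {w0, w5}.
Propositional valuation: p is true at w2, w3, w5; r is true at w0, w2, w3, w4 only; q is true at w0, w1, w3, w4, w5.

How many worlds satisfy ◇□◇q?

Recall that □ψ holds at a world iff ψ holds at every accessible world, and ◇ψ holds iff ψ holds at some accessible world.
Let φ = ◇□◇q. Evaluate φ at each world:
  w0 (successors {w0, w1, w2, w3, w4, w5}): φ is true.
  w1 (successors {w0, w2, w5}): φ is true.
  w2 (successors {w3}): φ is true.
  w3 (successors {w0, w2, w3, w4, w5}): φ is true.
  w4 (successors {w0}): φ is true.
  w5 (successors {w0, w5}): φ is true.
For instance, at w2:
  At w2: ◇□◇q requires □◇q at some successor in {w3}.
    □◇q holds at w3, so ◇□◇q is true at w2.
      At w3: □◇q requires ◇q at every successor {w0, w2, w3, w4, w5}.
        At w0: ◇q is true.
        At w2: ◇q is true.
        At w3: ◇q is true.
        At w4: ◇q is true.
        At w5: ◇q is true.
      So □◇q is true at w3.
Satisfying worlds: {w0, w1, w2, w3, w4, w5}

6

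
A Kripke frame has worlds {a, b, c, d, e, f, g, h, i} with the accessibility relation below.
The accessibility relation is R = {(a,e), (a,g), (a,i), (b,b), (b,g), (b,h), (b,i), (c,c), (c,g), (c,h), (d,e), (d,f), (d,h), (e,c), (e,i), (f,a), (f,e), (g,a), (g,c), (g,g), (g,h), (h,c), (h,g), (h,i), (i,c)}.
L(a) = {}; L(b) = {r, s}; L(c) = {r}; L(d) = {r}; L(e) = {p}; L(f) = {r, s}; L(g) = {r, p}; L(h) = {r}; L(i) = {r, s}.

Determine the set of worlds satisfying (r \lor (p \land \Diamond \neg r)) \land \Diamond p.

b, c, d, f, g, h

Let φ = (r \lor (p \land \Diamond \neg r)) \land \Diamond p. Evaluate φ at each world:
  a (successors {e, g, i}): φ is false.
  b (successors {b, g, h, i}): φ is true.
  c (successors {c, g, h}): φ is true.
  d (successors {e, f, h}): φ is true.
  e (successors {c, i}): φ is false.
  f (successors {a, e}): φ is true.
  g (successors {a, c, g, h}): φ is true.
  h (successors {c, g, i}): φ is true.
  i (successors {c}): φ is false.
For instance, at b:
  At b: r \lor (p \land \Diamond \neg r) is true, \Diamond p is true, so (r \lor (p \land \Diamond \neg r)) \land \Diamond p is true.
    At b: r is true, p \land \Diamond \neg r is false, so r \lor (p \land \Diamond \neg r) is true.
      At b: p is false, \Diamond \neg r is false, so p \land \Diamond \neg r is false.
    At b: \Diamond p requires p at some successor in {b, g, h, i}.
      p holds at g, so \Diamond p is true at b.
Satisfying worlds: {b, c, d, f, g, h}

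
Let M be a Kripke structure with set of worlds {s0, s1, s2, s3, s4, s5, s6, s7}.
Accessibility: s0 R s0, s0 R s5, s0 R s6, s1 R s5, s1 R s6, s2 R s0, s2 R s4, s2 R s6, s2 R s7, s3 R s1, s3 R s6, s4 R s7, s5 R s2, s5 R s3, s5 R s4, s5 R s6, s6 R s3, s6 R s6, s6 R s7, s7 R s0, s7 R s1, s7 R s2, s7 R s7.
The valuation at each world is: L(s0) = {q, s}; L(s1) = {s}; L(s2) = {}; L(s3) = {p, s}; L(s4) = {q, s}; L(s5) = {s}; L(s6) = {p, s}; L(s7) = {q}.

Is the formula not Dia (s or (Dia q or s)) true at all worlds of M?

No

Let φ = not Dia (s or (Dia q or s)). Evaluate φ at each world:
  s0 (successors {s0, s5, s6}): φ is false.
  s1 (successors {s5, s6}): φ is false.
  s2 (successors {s0, s4, s6, s7}): φ is false.
  s3 (successors {s1, s6}): φ is false.
  s4 (successors {s7}): φ is false.
  s5 (successors {s2, s3, s4, s6}): φ is false.
  s6 (successors {s3, s6, s7}): φ is false.
  s7 (successors {s0, s1, s2, s7}): φ is false.
Detail at s0 (counterexample):
  At s0: Dia (s or (Dia q or s)) is true, so not Dia (s or (Dia q or s)) is false.
    At s0: Dia (s or (Dia q or s)) requires s or (Dia q or s) at some successor in {s0, s5, s6}.
      s or (Dia q or s) holds at s0, so Dia (s or (Dia q or s)) is true at s0.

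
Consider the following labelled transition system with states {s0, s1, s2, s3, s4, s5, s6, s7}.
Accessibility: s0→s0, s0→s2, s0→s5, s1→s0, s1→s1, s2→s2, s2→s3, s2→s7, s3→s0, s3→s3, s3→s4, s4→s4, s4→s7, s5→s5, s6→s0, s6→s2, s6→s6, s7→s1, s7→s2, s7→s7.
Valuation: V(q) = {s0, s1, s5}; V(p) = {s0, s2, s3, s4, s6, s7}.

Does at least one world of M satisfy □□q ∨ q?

Yes

Recall that □ψ holds at a world iff ψ holds at every accessible world, and ◇ψ holds iff ψ holds at some accessible world.
Let φ = □□q ∨ q. Evaluate φ at each world:
  s0 (successors {s0, s2, s5}): φ is true.
  s1 (successors {s0, s1}): φ is true.
  s2 (successors {s2, s3, s7}): φ is false.
  s3 (successors {s0, s3, s4}): φ is false.
  s4 (successors {s4, s7}): φ is false.
  s5 (successors {s5}): φ is true.
  s6 (successors {s0, s2, s6}): φ is false.
  s7 (successors {s1, s2, s7}): φ is false.
Detail at s0 (witness):
  At s0: □□q is false, q is true, so □□q ∨ q is true.
    At s0: □□q requires □q at every successor {s0, s2, s5}.
      □q fails at s0, so □□q is false at s0.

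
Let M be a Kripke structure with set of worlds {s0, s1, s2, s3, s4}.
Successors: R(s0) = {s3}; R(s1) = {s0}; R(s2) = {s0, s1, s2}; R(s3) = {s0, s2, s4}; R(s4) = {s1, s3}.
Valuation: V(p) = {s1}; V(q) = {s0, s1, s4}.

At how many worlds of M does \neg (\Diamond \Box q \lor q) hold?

Let φ = \neg (\Diamond \Box q \lor q). Evaluate φ at each world:
  s0 (successors {s3}): φ is false.
  s1 (successors {s0}): φ is false.
  s2 (successors {s0, s1, s2}): φ is false.
  s3 (successors {s0, s2, s4}): φ is true.
  s4 (successors {s1, s3}): φ is false.
For instance, at s3:
  At s3: \Diamond \Box q \lor q is false, so \neg (\Diamond \Box q \lor q) is true.
    At s3: \Diamond \Box q is false, q is false, so \Diamond \Box q \lor q is false.
      At s3: \Diamond \Box q requires \Box q at some successor in {s0, s2, s4}.
        At s0: \Box q is false.
        At s2: \Box q is false.
        At s4: \Box q is false.
      So \Diamond \Box q is false at s3.
Satisfying worlds: {s3}

1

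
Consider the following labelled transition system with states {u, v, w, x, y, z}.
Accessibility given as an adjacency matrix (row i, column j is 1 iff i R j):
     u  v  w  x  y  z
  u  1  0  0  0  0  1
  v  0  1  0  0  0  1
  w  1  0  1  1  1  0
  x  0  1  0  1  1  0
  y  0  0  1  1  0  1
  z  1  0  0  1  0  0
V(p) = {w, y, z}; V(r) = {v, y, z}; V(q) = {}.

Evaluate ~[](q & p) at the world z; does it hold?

Yes

At z: [](q & p) is false, so ~[](q & p) is true.
  At z: [](q & p) requires q & p at every successor {u, x}.
    q & p fails at u, so [](q & p) is false at z.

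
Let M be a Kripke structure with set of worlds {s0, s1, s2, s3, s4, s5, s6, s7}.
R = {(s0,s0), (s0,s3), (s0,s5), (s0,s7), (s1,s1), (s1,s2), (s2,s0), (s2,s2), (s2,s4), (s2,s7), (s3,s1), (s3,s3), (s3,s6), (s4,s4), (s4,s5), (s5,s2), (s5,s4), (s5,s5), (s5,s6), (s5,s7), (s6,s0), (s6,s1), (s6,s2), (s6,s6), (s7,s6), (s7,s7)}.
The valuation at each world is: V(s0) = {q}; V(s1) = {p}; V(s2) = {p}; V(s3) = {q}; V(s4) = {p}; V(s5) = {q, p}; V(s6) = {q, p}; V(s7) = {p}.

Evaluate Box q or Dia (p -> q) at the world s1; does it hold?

At s1: Box q is false, Dia (p -> q) is false, so Box q or Dia (p -> q) is false.
  At s1: Box q requires q at every successor {s1, s2}.
    q fails at s1, so Box q is false at s1.
  At s1: Dia (p -> q) requires p -> q at some successor in {s1, s2}.
    At s1: p -> q is false.
    At s2: p -> q is false.
  So Dia (p -> q) is false at s1.

No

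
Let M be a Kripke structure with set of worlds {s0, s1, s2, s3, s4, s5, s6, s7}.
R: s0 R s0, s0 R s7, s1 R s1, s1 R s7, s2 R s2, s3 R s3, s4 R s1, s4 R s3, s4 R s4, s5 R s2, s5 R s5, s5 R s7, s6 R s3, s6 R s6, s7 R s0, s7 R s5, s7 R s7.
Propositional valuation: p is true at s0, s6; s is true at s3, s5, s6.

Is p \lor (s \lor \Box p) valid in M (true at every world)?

No

Let φ = p \lor (s \lor \Box p). Evaluate φ at each world:
  s0 (successors {s0, s7}): φ is true.
  s1 (successors {s1, s7}): φ is false.
  s2 (successors {s2}): φ is false.
  s3 (successors {s3}): φ is true.
  s4 (successors {s1, s3, s4}): φ is false.
  s5 (successors {s2, s5, s7}): φ is true.
  s6 (successors {s3, s6}): φ is true.
  s7 (successors {s0, s5, s7}): φ is false.
Detail at s1 (counterexample):
  At s1: p is false, s \lor \Box p is false, so p \lor (s \lor \Box p) is false.
    At s1: s is false, \Box p is false, so s \lor \Box p is false.
      At s1: \Box p requires p at every successor {s1, s7}.
        p fails at s1, so \Box p is false at s1.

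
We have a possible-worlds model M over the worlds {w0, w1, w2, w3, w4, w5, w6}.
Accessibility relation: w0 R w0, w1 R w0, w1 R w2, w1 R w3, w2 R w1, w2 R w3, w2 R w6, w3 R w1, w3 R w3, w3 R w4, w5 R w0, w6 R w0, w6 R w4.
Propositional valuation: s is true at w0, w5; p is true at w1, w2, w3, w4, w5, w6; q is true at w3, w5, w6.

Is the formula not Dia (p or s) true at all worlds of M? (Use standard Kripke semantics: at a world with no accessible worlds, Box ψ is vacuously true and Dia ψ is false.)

Let φ = not Dia (p or s). Evaluate φ at each world:
  w0 (successors {w0}): φ is false.
  w1 (successors {w0, w2, w3}): φ is false.
  w2 (successors {w1, w3, w6}): φ is false.
  w3 (successors {w1, w3, w4}): φ is false.
  w4 (successors ∅): φ is true.
  w5 (successors {w0}): φ is false.
  w6 (successors {w0, w4}): φ is false.
Detail at w0 (counterexample):
  At w0: Dia (p or s) is true, so not Dia (p or s) is false.
    At w0: Dia (p or s) requires p or s at some successor in {w0}.
      p or s holds at w0, so Dia (p or s) is true at w0.

No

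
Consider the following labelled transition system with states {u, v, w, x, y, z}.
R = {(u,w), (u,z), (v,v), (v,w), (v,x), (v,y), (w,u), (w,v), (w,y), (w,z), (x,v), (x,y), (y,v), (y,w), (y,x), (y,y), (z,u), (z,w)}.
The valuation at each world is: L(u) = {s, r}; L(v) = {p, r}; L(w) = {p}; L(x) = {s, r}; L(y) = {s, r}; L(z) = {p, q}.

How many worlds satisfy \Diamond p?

Recall that \Diamond ψ holds at a world iff ψ holds at some accessible world.
Let φ = \Diamond p. Evaluate φ at each world:
  u (successors {w, z}): φ is true.
  v (successors {v, w, x, y}): φ is true.
  w (successors {u, v, y, z}): φ is true.
  x (successors {v, y}): φ is true.
  y (successors {v, w, x, y}): φ is true.
  z (successors {u, w}): φ is true.
For instance, at x:
  At x: \Diamond p requires p at some successor in {v, y}.
    p holds at v, so \Diamond p is true at x.
Satisfying worlds: {u, v, w, x, y, z}

6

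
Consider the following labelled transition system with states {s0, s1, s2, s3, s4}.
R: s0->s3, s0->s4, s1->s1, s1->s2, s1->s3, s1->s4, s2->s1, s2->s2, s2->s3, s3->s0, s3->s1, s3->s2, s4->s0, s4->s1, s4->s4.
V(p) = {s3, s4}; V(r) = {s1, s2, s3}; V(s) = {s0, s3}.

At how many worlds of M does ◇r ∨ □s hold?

5

Let φ = ◇r ∨ □s. Evaluate φ at each world:
  s0 (successors {s3, s4}): φ is true.
  s1 (successors {s1, s2, s3, s4}): φ is true.
  s2 (successors {s1, s2, s3}): φ is true.
  s3 (successors {s0, s1, s2}): φ is true.
  s4 (successors {s0, s1, s4}): φ is true.
For instance, at s4:
  At s4: ◇r is true, □s is false, so ◇r ∨ □s is true.
    At s4: ◇r requires r at some successor in {s0, s1, s4}.
      r holds at s1, so ◇r is true at s4.
    At s4: □s requires s at every successor {s0, s1, s4}.
      s fails at s1, so □s is false at s4.
Satisfying worlds: {s0, s1, s2, s3, s4}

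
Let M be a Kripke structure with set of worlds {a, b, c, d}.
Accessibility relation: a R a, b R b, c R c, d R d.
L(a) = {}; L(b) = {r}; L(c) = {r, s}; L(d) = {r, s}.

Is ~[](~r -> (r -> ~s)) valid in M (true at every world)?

Let φ = ~[](~r -> (r -> ~s)). Evaluate φ at each world:
  a (successors {a}): φ is false.
  b (successors {b}): φ is false.
  c (successors {c}): φ is false.
  d (successors {d}): φ is false.
Detail at a (counterexample):
  At a: [](~r -> (r -> ~s)) is true, so ~[](~r -> (r -> ~s)) is false.
    At a: [](~r -> (r -> ~s)) requires ~r -> (r -> ~s) at every successor {a}.
      At a: ~r -> (r -> ~s) is true.
    So [](~r -> (r -> ~s)) is true at a.

No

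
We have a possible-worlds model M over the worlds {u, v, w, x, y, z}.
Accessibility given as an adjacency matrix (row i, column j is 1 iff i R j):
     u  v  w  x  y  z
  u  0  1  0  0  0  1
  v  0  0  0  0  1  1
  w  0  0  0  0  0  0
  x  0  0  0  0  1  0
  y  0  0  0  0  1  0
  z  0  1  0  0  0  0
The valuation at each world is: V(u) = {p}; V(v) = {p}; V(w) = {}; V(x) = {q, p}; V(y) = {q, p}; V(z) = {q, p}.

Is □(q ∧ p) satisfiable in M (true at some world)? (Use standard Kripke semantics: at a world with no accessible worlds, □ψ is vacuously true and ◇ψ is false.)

Yes

Recall that □ψ holds at a world iff ψ holds at every accessible world, and ◇ψ holds iff ψ holds at some accessible world.
Let φ = □(q ∧ p). Evaluate φ at each world:
  u (successors {v, z}): φ is false.
  v (successors {y, z}): φ is true.
  w (successors ∅): φ is true.
  x (successors {y}): φ is true.
  y (successors {y}): φ is true.
  z (successors {v}): φ is false.
Detail at v (witness):
  At v: □(q ∧ p) requires q ∧ p at every successor {y, z}.
    At y: q ∧ p is true.
    At z: q ∧ p is true.
  So □(q ∧ p) is true at v.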